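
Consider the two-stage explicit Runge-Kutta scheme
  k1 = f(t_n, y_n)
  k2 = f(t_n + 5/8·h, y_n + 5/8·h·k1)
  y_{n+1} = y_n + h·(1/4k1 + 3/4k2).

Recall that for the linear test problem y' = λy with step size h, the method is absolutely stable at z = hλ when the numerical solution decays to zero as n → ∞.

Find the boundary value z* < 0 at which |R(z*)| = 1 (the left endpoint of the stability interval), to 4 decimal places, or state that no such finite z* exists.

left endpoint -2.1333.

On y'=λy, z=hλ:
  k1=λy_n ⇒ h·k1=z·y_n;  k2=λ(1+5/8z)y_n ⇒ h·k2=z(1+5/8z)y_n
  y_{n+1}/y_n = 1 + 1/4z + 3/4z(1+5/8z) = 1 + z + 15/32z²
  R(z) = 1 + z + 15/32z².

Find x<0 with |R(x)|<1.
x=-0.96: |R|=0.4720
R=1: x+15/32x²=0 ⇒ x=−32/15=-2.1333; min R=1−1/(4·15/32)=0.4667>−1
Confirm numerically:
  x=-1.823: |R|=0.73481 <1
  x=-1.594: |R|=0.59702 <1
  x=-0.862: |R|=0.48630 <1
  x=-2.359: |R|=1.24954 >1
  x=-2.185: |R|=1.05292 >1
Interval (-2.1333, 0).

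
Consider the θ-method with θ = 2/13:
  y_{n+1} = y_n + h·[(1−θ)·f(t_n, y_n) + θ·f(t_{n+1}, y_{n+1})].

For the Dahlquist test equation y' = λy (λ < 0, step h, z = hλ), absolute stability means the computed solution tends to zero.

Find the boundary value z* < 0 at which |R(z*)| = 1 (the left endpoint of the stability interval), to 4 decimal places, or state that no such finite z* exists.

left endpoint -2.8889.

Test eqn y'=λy, z=hλ:
  y_{n+1} = y_n + z·[11/13·y_n + 2/13·y_{n+1}] ⇒ (1 − 2/13z)y_{n+1} = (1 + 11/13z)y_n
  Hence R(z) = (1 + 11/13z)/(1 − 2/13z).

Boundary: |R(x)|=1, x<0.
x=-1.08: |R|=0.0739
R=−1: 1+11/13x = −1+2/13x ⇒ -9/13x=2 ⇒ x=2/(-9/13)=-2.8889
Confirm numerically:
  x=-2.031: |R|=0.54747 <1
  x=-1.273: |R|=0.06452 <1
  x=-1.215: |R|=0.02366 <1
  x=-1.177: |R|=0.00345 <1
  x=-3.279: |R|=1.17952 >1
  x=-3.233: |R|=1.15910 >1
  x=-2.931: |R|=1.02009 >1
Interval (-2.8889, 0).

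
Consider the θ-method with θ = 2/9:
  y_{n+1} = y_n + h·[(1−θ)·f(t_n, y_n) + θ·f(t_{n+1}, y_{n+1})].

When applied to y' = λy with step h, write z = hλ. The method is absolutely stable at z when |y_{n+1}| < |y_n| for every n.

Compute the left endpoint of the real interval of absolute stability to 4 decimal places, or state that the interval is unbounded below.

Test eqn y'=λy, z=hλ:
  y_{n+1} = y_n + z·[7/9·y_n + 2/9·y_{n+1}] ⇒ (1 − 2/9z)y_{n+1} = (1 + 7/9z)y_n
  R(z) = (1 + 7/9z)/(1 − 2/9z).

Boundary: |R(x)|=1, x<0.
x=-0.59: |R|=0.4784
R=−1: 1+7/9x = −1+2/9x ⇒ -5/9x=2 ⇒ x=2/(-5/9)=-3.6000
Confirm numerically:
  x=-3.432: |R|=0.94705 <1
  x=-1.817: |R|=0.29436 <1
  x=-1.549: |R|=0.15234 <1
  x=-4.045: |R|=1.13019 >1
  x=-4.005: |R|=1.11905 >1
  x=-3.793: |R|=1.05818 >1
Interval (-3.6000, 0).

left endpoint -3.6000.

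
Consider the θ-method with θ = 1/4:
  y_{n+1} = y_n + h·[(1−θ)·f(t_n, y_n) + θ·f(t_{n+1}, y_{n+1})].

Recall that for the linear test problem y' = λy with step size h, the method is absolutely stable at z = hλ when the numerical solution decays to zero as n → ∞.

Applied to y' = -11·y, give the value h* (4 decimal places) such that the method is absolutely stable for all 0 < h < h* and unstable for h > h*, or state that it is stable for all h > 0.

With y'=λy (z=hλ):
  y_{n+1} = y_n + z·[3/4·y_n + 1/4·y_{n+1}] ⇒ (1 − 1/4z)y_{n+1} = (1 + 3/4z)y_n
  Hence R(z) = (1 + 3/4z)/(1 − 1/4z).

Boundary: |R(x)|=1, x<0.
x=-1.69: |R|=0.1880
R=−1: 1+3/4x = −1+1/4x ⇒ -1/2x=2 ⇒ x=2/(-1/2)=-4.0000
Confirm numerically:
  x=-3.841: |R|=0.95944 <1
  x=-3.184: |R|=0.77283 <1
  x=-2.783: |R|=0.64116 <1
  x=-1.728: |R|=0.20670 <1
  x=-4.300: |R|=1.07229 >1
  x=-4.053: |R|=1.01316 >1
Stable set (-4.0000, 0).

(-4.0000,0); λ=-11 ⇒ h* = (4)/11 = 0.3636.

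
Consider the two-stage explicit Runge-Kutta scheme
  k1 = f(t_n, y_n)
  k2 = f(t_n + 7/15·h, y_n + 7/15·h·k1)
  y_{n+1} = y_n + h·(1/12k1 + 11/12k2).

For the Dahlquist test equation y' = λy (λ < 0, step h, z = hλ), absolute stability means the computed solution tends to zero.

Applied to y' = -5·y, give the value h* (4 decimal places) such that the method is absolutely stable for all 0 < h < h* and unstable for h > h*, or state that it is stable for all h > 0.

(-2.3377,0); λ=-5 ⇒ h* = (180/77)/5 = 0.4675.

Set f=λy, z=hλ:
  k1=λy_n ⇒ h·k1=z·y_n;  k2=λ(1+7/15z)y_n ⇒ h·k2=z(1+7/15z)y_n
  y_{n+1}/y_n = 1 + 1/12z + 11/12z(1+7/15z) = 1 + z + 77/180z²
  ⇒ R(z) = 1 + z + 77/180z².

Find x<0 with |R(x)|<1.
x=-0.85: |R|=0.4591
R=1: x+77/180x²=0 ⇒ x=−180/77=-2.3377; min R=1−1/(4·77/180)=0.4156>−1
Confirm numerically:
  x=-1.969: |R|=0.68948 <1
  x=-1.861: |R|=0.62053 <1
  x=-1.843: |R|=0.61001 <1
  x=-2.717: |R|=1.44089 >1
  x=-2.683: |R|=1.39635 >1
Interval (-2.3377, 0).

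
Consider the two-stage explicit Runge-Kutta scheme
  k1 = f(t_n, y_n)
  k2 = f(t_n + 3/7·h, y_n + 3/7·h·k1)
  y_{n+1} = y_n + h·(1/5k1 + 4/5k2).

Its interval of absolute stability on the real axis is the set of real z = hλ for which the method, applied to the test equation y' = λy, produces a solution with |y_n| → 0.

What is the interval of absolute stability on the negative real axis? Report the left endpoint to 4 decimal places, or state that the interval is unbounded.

Test eqn y'=λy, z=hλ:
  k1=λy_n ⇒ h·k1=z·y_n;  k2=λ(1+3/7z)y_n ⇒ h·k2=z(1+3/7z)y_n
  y_{n+1}/y_n = 1 + 1/5z + 4/5z(1+3/7z) = 1 + z + 12/35z²
  Hence R(z) = 1 + z + 12/35z².

Need |R(x)|<1, x<0.
x=-0.58: |R|=0.5353
R=1: x+12/35x²=0 ⇒ x=−35/12=-2.9167; min R=1−1/(4·12/35)=0.2708>−1
Confirm numerically:
  x=-2.856: |R|=0.94060 <1
  x=-2.110: |R|=0.41643 <1
  x=-1.815: |R|=0.31445 <1
  x=-3.220: |R|=1.33488 >1
  x=-3.096: |R|=1.19036 >1
Stable set (-2.9167, 0).

z∈(-2.9167,0).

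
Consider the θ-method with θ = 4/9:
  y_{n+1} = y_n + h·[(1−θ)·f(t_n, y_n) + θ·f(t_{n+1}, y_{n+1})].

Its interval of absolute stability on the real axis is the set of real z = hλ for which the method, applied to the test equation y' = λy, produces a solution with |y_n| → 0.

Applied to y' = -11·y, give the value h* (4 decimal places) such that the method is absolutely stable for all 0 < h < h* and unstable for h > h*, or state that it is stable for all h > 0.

(-18.0000,0); λ=-11 ⇒ h* = (18)/11 = 1.6364.

Test eqn y'=λy, z=hλ:
  y_{n+1} = y_n + z·[5/9·y_n + 4/9·y_{n+1}] ⇒ (1 − 4/9z)y_{n+1} = (1 + 5/9z)y_n
  ⇒ R(z) = (1 + 5/9z)/(1 − 4/9z).

Solve |R(x)|<1 on ℝ⁻.
x=-1.43: |R|=0.1257
R=−1: 1+5/9x = −1+4/9x ⇒ -1/9x=2 ⇒ x=2/(-1/9)=-18.0000
Confirm numerically:
  x=-16.026: |R|=0.97300 <1
  x=-8.822: |R|=0.79277 <1
  x=-7.767: |R|=0.74461 <1
  x=-7.379: |R|=0.72424 <1
  x=-18.426: |R|=1.00515 >1
  x=-18.394: |R|=1.00477 >1
  x=-18.202: |R|=1.00247 >1
Interval (-18.0000, 0).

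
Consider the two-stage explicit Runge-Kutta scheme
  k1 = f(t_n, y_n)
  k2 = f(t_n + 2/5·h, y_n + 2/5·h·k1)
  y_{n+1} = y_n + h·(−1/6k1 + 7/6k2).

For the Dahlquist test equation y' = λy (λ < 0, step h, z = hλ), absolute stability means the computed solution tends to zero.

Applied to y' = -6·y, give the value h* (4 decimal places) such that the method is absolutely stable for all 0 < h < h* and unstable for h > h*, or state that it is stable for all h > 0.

(-2.1429,0); λ=-6 ⇒ h* = (15/7)/6 = 0.3571.

On y'=λy, z=hλ:
  k1=λy_n ⇒ h·k1=z·y_n;  k2=λ(1+2/5z)y_n ⇒ h·k2=z(1+2/5z)y_n
  y_{n+1}/y_n = 1 − 1/6z + 7/6z(1+2/5z) = 1 + z + 7/15z²
  R(z) = 1 + z + 7/15z².

Boundary: |R(x)|=1, x<0.
x=-0.82: |R|=0.4938
R=1: x+7/15x²=0 ⇒ x=−15/7=-2.1429; min R=1−1/(4·7/15)=0.4643>−1
Confirm numerically:
  x=-1.525: |R|=0.56029 <1
  x=-1.352: |R|=0.50102 <1
  x=-1.341: |R|=0.49820 <1
  x=-1.069: |R|=0.46429 <1
  x=-2.472: |R|=1.37970 >1
  x=-2.389: |R|=1.27442 >1
Stable set (-2.1429, 0).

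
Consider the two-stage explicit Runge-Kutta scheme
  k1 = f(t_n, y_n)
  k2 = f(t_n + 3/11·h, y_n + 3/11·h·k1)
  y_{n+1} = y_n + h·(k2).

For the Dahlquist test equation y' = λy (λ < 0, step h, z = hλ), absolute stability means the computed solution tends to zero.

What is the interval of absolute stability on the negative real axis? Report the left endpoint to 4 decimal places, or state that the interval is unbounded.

z∈(-3.6667,0).

Test eqn y'=λy, z=hλ:
  k1=λy_n ⇒ h·k1=z·y_n;  k2=λ(1+3/11z)y_n ⇒ h·k2=z(1+3/11z)y_n
  y_{n+1}/y_n = 1 + z(1+3/11z) = 1 + z + 3/11z²
  R(z) = 1 + z + 3/11z².

Find x<0 with |R(x)|<1.
x=-1.49: |R|=0.1155
R=1: x+3/11x²=0 ⇒ x=−11/3=-3.6667; min R=1−1/(4·3/11)=0.0833>−1
Confirm numerically:
  x=-3.572: |R|=0.90778 <1
  x=-2.826: |R|=0.35208 <1
  x=-1.787: |R|=0.08392 <1
  x=-1.754: |R|=0.08505 <1
  x=-4.134: |R|=1.52690 >1
  x=-4.119: |R|=1.50813 >1
Stable set (-3.6667, 0).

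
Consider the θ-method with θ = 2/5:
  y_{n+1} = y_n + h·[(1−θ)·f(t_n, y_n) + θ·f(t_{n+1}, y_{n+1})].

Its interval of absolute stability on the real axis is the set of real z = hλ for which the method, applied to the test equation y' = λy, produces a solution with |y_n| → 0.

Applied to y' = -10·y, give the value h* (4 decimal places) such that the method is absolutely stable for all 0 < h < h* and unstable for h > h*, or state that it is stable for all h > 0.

(-10.0000,0); λ=-10 ⇒ h* = (10)/10 = 1.0000.

With y'=λy (z=hλ):
  y_{n+1} = y_n + z·[3/5·y_n + 2/5·y_{n+1}] ⇒ (1 − 2/5z)y_{n+1} = (1 + 3/5z)y_n
  so R(z) = (1 + 3/5z)/(1 − 2/5z).

Boundary: |R(x)|=1, x<0.
x=-0.73: |R|=0.4350
R=−1: 1+3/5x = −1+2/5x ⇒ -1/5x=2 ⇒ x=2/(-1/5)=-10.0000
Confirm numerically:
  x=-6.662: |R|=0.81783 <1
  x=-4.273: |R|=0.57722 <1
  x=-4.108: |R|=0.55418 <1
  x=-10.507: |R|=1.01949 >1
  x=-10.079: |R|=1.00314 >1
Stable set (-10.0000, 0).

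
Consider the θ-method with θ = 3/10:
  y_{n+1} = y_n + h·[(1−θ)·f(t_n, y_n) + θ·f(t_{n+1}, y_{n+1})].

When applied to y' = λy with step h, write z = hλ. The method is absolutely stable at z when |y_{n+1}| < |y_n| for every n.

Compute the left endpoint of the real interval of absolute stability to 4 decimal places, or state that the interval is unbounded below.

Test eqn y'=λy, z=hλ:
  y_{n+1} = y_n + z·[7/10·y_n + 3/10·y_{n+1}] ⇒ (1 − 3/10z)y_{n+1} = (1 + 7/10z)y_n
  ⇒ R(z) = (1 + 7/10z)/(1 − 3/10z).

Find x<0 with |R(x)|<1.
x=-0.32: |R|=0.7080
R=−1: 1+7/10x = −1+3/10x ⇒ -2/5x=2 ⇒ x=2/(-2/5)=-5.0000
Confirm numerically:
  x=-3.951: |R|=0.80799 <1
  x=-3.555: |R|=0.72030 <1
  x=-2.581: |R|=0.45466 <1
  x=-5.520: |R|=1.07831 >1
  x=-5.358: |R|=1.05492 >1
  x=-5.069: |R|=1.01095 >1
So |R|<1 on (-5.0000, 0).

left endpoint -5.0000.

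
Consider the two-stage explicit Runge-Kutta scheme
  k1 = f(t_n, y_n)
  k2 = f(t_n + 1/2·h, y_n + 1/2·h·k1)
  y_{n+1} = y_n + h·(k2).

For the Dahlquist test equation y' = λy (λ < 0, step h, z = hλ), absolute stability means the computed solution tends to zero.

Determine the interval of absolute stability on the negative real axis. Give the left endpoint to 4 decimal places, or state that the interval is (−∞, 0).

Set f=λy, z=hλ:
  k1=λy_n ⇒ h·k1=z·y_n;  k2=λ(1+1/2z)y_n ⇒ h·k2=z(1+1/2z)y_n
  y_{n+1}/y_n = 1 + z(1+1/2z) = 1 + z + 1/2z²
  R(z) = 1 + z + 1/2z².

Solve |R(x)|<1 on ℝ⁻.
x=-0.83: |R|=0.5145
R=1: x+1/2x²=0 ⇒ x=−2=-2.0000; min R=1−1/(4·1/2)=0.5000>−1
Confirm numerically:
  x=-1.980: |R|=0.98020 <1
  x=-1.224: |R|=0.52509 <1
  x=-0.802: |R|=0.51960 <1
  x=-2.240: |R|=1.26880 >1
  x=-2.076: |R|=1.07889 >1
Interval (-2.0000, 0).

(-2.0000, 0).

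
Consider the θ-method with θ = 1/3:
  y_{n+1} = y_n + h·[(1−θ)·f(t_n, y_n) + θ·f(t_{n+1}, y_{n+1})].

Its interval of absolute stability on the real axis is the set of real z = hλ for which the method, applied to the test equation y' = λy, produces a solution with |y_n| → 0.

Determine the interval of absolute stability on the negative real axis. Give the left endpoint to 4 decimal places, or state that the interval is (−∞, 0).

Test eqn y'=λy, z=hλ:
  y_{n+1} = y_n + z·[2/3·y_n + 1/3·y_{n+1}] ⇒ (1 − 1/3z)y_{n+1} = (1 + 2/3z)y_n
  R(z) = (1 + 2/3z)/(1 − 1/3z).

Need |R(x)|<1, x<0.
x=-1.41: |R|=0.0408
R=−1: 1+2/3x = −1+1/3x ⇒ -1/3x=2 ⇒ x=2/(-1/3)=-6.0000
Confirm numerically:
  x=-5.415: |R|=0.93048 <1
  x=-4.646: |R|=0.82291 <1
  x=-3.890: |R|=0.69376 <1
  x=-6.525: |R|=1.05512 >1
  x=-6.396: |R|=1.04215 >1
  x=-6.250: |R|=1.02703 >1
Interval (-6.0000, 0).

z∈(-6.0000,0).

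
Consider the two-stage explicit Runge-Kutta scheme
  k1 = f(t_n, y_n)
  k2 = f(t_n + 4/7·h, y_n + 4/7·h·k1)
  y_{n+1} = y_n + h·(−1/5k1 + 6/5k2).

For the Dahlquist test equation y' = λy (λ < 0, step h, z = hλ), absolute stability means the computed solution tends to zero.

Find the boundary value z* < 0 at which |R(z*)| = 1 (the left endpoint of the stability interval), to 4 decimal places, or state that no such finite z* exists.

With y'=λy (z=hλ):
  k1=λy_n ⇒ h·k1=z·y_n;  k2=λ(1+4/7z)y_n ⇒ h·k2=z(1+4/7z)y_n
  y_{n+1}/y_n = 1 − 1/5z + 6/5z(1+4/7z) = 1 + z + 24/35z²
  ⇒ R(z) = 1 + z + 24/35z².

Solve |R(x)|<1 on ℝ⁻.
x=-0.96: |R|=0.6720
R=1: x+24/35x²=0 ⇒ x=−35/24=-1.4583; min R=1−1/(4·24/35)=0.6354>−1
Confirm numerically:
  x=-1.397: |R|=0.94125 <1
  x=-1.389: |R|=0.93396 <1
  x=-1.055: |R|=0.70822 <1
  x=-1.999: |R|=1.74111 >1
  x=-1.922: |R|=1.61109 >1
  x=-1.627: |R|=1.18817 >1
Stable set (-1.4583, 0).

z* = -1.4583.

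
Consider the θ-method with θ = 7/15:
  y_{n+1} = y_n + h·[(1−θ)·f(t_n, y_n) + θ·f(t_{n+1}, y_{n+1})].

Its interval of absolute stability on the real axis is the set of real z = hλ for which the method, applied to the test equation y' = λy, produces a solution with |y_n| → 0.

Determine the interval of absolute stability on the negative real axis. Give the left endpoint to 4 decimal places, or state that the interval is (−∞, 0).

With y'=λy (z=hλ):
  y_{n+1} = y_n + z·[8/15·y_n + 7/15·y_{n+1}] ⇒ (1 − 7/15z)y_{n+1} = (1 + 8/15z)y_n
  R(z) = (1 + 8/15z)/(1 − 7/15z).

Find x<0 with |R(x)|<1.
x=-0.34: |R|=0.7066
R=−1: 1+8/15x = −1+7/15x ⇒ -1/15x=2 ⇒ x=2/(-1/15)=-30.0000
Confirm numerically:
  x=-27.791: |R|=0.98946 <1
  x=-21.392: |R|=0.94775 <1
  x=-18.313: |R|=0.91838 <1
  x=-30.432: |R|=1.00189 >1
  x=-30.288: |R|=1.00127 >1
  x=-30.175: |R|=1.00077 >1
Interval (-30.0000, 0).

z∈(-30.0000,0).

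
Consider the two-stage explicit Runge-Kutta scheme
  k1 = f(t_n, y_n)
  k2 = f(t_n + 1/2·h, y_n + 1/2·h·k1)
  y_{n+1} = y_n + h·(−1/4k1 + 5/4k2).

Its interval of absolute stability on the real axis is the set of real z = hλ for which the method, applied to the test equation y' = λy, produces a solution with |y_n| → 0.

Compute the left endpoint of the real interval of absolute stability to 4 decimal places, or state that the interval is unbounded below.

z* = -1.6000.

On y'=λy, z=hλ:
  k1=λy_n ⇒ h·k1=z·y_n;  k2=λ(1+1/2z)y_n ⇒ h·k2=z(1+1/2z)y_n
  y_{n+1}/y_n = 1 − 1/4z + 5/4z(1+1/2z) = 1 + z + 5/8z²
  so R(z) = 1 + z + 5/8z².

Need |R(x)|<1, x<0.
x=-1.09: |R|=0.6526
R=1: x+5/8x²=0 ⇒ x=−8/5=-1.6000; min R=1−1/(4·5/8)=0.6000>−1
Confirm numerically:
  x=-1.452: |R|=0.86569 <1
  x=-1.382: |R|=0.81170 <1
  x=-0.751: |R|=0.60150 <1
  x=-1.959: |R|=1.43955 >1
  x=-1.896: |R|=1.35076 >1
  x=-1.635: |R|=1.03577 >1
Interval (-1.6000, 0).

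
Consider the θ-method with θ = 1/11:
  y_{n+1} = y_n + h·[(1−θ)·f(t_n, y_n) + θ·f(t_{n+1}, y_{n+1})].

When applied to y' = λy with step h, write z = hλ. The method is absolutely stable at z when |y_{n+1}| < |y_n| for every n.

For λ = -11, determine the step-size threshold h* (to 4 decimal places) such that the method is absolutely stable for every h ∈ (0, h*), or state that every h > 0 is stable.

(-2.4444,0); λ=-11 ⇒ h* = (22/9)/11 = 0.2222.

On y'=λy, z=hλ:
  y_{n+1} = y_n + z·[10/11·y_n + 1/11·y_{n+1}] ⇒ (1 − 1/11z)y_{n+1} = (1 + 10/11z)y_n
  ⇒ R(z) = (1 + 10/11z)/(1 − 1/11z).

Need |R(x)|<1, x<0.
x=-1.36: |R|=0.2104
R=−1: 1+10/11x = −1+1/11x ⇒ -9/11x=2 ⇒ x=2/(-9/11)=-2.4444
Confirm numerically:
  x=-2.272: |R|=0.88306 <1
  x=-2.029: |R|=0.71302 <1
  x=-1.098: |R|=0.00165 <1
  x=-1.022: |R|=0.06488 <1
  x=-3.038: |R|=1.38054 >1
  x=-2.754: |R|=1.20256 >1
Interval (-2.4444, 0).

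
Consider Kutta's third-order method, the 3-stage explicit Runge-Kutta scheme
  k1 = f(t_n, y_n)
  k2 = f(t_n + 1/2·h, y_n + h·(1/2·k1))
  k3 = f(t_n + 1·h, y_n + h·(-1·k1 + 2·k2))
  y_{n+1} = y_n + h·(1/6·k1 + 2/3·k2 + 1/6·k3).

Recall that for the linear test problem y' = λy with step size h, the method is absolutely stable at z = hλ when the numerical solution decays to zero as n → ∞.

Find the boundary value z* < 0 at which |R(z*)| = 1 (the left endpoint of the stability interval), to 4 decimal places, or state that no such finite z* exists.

Test eqn y'=λy, z=hλ:
  order 3, 3-stage ⇒ R(z)=1+z+z^2/2+z^3/6
  (e.g. R(-0.8)=0.43467, |R|=0.43467)

Find x<0 with |R(x)|<1.
x=-0.8: |R|=0.4347
|R(-2.81)|=1.5600 |R(-2.31)|=0.6963 |R(-1.09)|=0.2882
Bisect:
  x_lo=-2.8934 |R|=1.7447  x_hi=-0.1342 |R|=0.8744
  mid=-1.51381 |R|=0.05382 →hi
  mid=-2.20361 |R|=0.55908 →hi
  mid=-2.54852 |R|=1.05979 →lo
  mid=-2.37606 |R|=0.78897 →hi
  mid=-2.46229 |R|=0.91895 →hi
  mid=-2.50540 |R|=0.98797 →hi
  mid=-2.52696 |R|=1.02352 →lo
  mid=-2.51618 |R|=1.00566 →lo
  mid=-2.51079 |R|=0.99679 →hi
  ...
  [-2.51281,-2.51264] ⇒ x*=-2.5127
Interval (-2.5127, 0).

z* = -2.5127.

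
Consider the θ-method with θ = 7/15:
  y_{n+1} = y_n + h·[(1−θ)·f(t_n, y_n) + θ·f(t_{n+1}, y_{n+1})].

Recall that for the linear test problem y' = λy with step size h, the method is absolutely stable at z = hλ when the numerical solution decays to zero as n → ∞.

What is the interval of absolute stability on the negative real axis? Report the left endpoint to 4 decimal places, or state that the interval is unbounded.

With y'=λy (z=hλ):
  y_{n+1} = y_n + z·[8/15·y_n + 7/15·y_{n+1}] ⇒ (1 − 7/15z)y_{n+1} = (1 + 8/15z)y_n
  so R(z) = (1 + 8/15z)/(1 − 7/15z).

Need |R(x)|<1, x<0.
x=-1.07: |R|=0.2863
R=−1: 1+8/15x = −1+7/15x ⇒ -1/15x=2 ⇒ x=2/(-1/15)=-30.0000
Confirm numerically:
  x=-26.218: |R|=0.98095 <1
  x=-22.678: |R|=0.95786 <1
  x=-21.477: |R|=0.94845 <1
  x=-16.093: |R|=0.89105 <1
  x=-30.403: |R|=1.00177 >1
  x=-30.345: |R|=1.00152 >1
Interval (-30.0000, 0).

(-30.0000, 0).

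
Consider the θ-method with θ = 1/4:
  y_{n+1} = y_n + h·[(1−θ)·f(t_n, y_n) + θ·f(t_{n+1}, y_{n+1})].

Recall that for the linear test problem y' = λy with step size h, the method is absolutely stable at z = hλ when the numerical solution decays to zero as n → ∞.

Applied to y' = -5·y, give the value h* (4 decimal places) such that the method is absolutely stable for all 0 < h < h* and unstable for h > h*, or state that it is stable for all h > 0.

(-4.0000,0); λ=-5 ⇒ h* = (4)/5 = 0.8000.

Set f=λy, z=hλ:
  y_{n+1} = y_n + z·[3/4·y_n + 1/4·y_{n+1}] ⇒ (1 − 1/4z)y_{n+1} = (1 + 3/4z)y_n
  ⇒ R(z) = (1 + 3/4z)/(1 − 1/4z).

Need |R(x)|<1, x<0.
x=-0.95: |R|=0.2323
R=−1: 1+3/4x = −1+1/4x ⇒ -1/2x=2 ⇒ x=2/(-1/2)=-4.0000
Confirm numerically:
  x=-3.406: |R|=0.83959 <1
  x=-2.052: |R|=0.35625 <1
  x=-1.768: |R|=0.22607 <1
  x=-4.560: |R|=1.13084 >1
  x=-4.248: |R|=1.06014 >1
  x=-4.116: |R|=1.02859 >1
So |R|<1 on (-4.0000, 0).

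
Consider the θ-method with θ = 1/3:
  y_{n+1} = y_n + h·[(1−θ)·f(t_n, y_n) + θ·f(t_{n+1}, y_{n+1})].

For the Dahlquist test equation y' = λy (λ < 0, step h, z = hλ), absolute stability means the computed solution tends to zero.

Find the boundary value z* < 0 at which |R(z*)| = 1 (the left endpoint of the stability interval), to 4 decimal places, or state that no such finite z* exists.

left endpoint -6.0000.

With y'=λy (z=hλ):
  y_{n+1} = y_n + z·[2/3·y_n + 1/3·y_{n+1}] ⇒ (1 − 1/3z)y_{n+1} = (1 + 2/3z)y_n
  Hence R(z) = (1 + 2/3z)/(1 − 1/3z).

Boundary: |R(x)|=1, x<0.
x=-1.7: |R|=0.0851
R=−1: 1+2/3x = −1+1/3x ⇒ -1/3x=2 ⇒ x=2/(-1/3)=-6.0000
Confirm numerically:
  x=-5.766: |R|=0.97331 <1
  x=-5.566: |R|=0.94933 <1
  x=-5.483: |R|=0.93905 <1
  x=-3.525: |R|=0.62069 <1
  x=-6.444: |R|=1.04701 >1
  x=-6.418: |R|=1.04438 >1
  x=-6.111: |R|=1.01218 >1
Stable set (-6.0000, 0).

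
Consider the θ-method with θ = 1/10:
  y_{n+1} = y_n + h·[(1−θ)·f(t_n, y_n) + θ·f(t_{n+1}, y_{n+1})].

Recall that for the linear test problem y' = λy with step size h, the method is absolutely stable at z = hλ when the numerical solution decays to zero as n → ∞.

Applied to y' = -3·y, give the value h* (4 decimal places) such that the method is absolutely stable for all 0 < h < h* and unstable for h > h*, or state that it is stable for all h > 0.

Set f=λy, z=hλ:
  y_{n+1} = y_n + z·[9/10·y_n + 1/10·y_{n+1}] ⇒ (1 − 1/10z)y_{n+1} = (1 + 9/10z)y_n
  R(z) = (1 + 9/10z)/(1 − 1/10z).

Need |R(x)|<1, x<0.
x=-1.6: |R|=0.3793
R=−1: 1+9/10x = −1+1/10x ⇒ -4/5x=2 ⇒ x=2/(-4/5)=-2.5000
Confirm numerically:
  x=-1.812: |R|=0.53403 <1
  x=-1.789: |R|=0.51752 <1
  x=-1.462: |R|=0.27552 <1
  x=-1.063: |R|=0.03914 <1
  x=-3.001: |R|=1.30828 >1
  x=-2.662: |R|=1.10235 >1
  x=-2.625: |R|=1.07921 >1
Interval (-2.5000, 0).

(-2.5000,0); λ=-3 ⇒ h* = (5/2)/3 = 0.8333.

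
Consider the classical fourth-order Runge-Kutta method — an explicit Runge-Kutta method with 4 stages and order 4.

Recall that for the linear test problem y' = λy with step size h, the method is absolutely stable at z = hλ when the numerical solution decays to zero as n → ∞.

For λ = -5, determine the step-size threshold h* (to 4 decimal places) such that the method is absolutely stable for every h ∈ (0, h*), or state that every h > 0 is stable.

(-2.7853,0); λ=-5 ⇒ h* = 0.5571.

Set f=λy, z=hλ:
  order 4, 4-stage ⇒ R(z)=1+z+z^2/2+z^3/6+z^4/24
  (e.g. R(-0.63)=0.53334, |R|=0.53334)

Boundary: |R(x)|=1, x<0.
x=-0.63: |R|=0.5333
|R(-2.96)|=1.2970 |R(-1.53)|=0.2718 |R(-0.96)|=0.3887
Bisect:
  x_lo=-3.3126 |R|=2.1330  x_hi=-0.1894 |R|=0.8275
  mid=-1.75101 |R|=0.27892 →hi
  mid=-2.53182 |R|=0.68042 →hi
  mid=-2.92222 |R|=1.22685 →lo
  mid=-2.72702 |R|=0.91563 →hi
  mid=-2.82462 |R|=1.06093 →lo
  mid=-2.77582 |R|=0.98581 →hi
  mid=-2.80022 |R|=1.02274 →lo
  mid=-2.78802 |R|=1.00412 →lo
  mid=-2.78192 |R|=0.99492 →hi
  mid=-2.78497 |R|=0.99951 →hi
  ...
  [-2.78535,-2.78516] ⇒ x*=-2.7853
Stable set (-2.7853, 0).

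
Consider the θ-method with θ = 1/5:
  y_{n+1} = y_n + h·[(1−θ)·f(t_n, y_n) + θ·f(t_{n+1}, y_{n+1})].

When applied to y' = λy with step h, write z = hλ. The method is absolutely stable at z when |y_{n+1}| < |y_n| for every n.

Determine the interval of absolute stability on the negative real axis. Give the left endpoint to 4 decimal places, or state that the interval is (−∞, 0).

With y'=λy (z=hλ):
  y_{n+1} = y_n + z·[4/5·y_n + 1/5·y_{n+1}] ⇒ (1 − 1/5z)y_{n+1} = (1 + 4/5z)y_n
  so R(z) = (1 + 4/5z)/(1 − 1/5z).

Boundary: |R(x)|=1, x<0.
x=-1.41: |R|=0.0998
R=−1: 1+4/5x = −1+1/5x ⇒ -3/5x=2 ⇒ x=2/(-3/5)=-3.3333
Confirm numerically:
  x=-3.072: |R|=0.90287 <1
  x=-2.241: |R|=0.54744 <1
  x=-2.095: |R|=0.47639 <1
  x=-3.877: |R|=1.18373 >1
  x=-3.873: |R|=1.18246 >1
  x=-3.701: |R|=1.12677 >1
So |R|<1 on (-3.3333, 0).

(-3.3333, 0).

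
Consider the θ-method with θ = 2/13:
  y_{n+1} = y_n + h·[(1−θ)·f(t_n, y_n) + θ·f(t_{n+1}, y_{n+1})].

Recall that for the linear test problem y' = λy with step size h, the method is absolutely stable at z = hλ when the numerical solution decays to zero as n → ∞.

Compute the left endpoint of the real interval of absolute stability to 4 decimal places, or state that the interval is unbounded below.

With y'=λy (z=hλ):
  y_{n+1} = y_n + z·[11/13·y_n + 2/13·y_{n+1}] ⇒ (1 − 2/13z)y_{n+1} = (1 + 11/13z)y_n
  Hence R(z) = (1 + 11/13z)/(1 − 2/13z).

Solve |R(x)|<1 on ℝ⁻.
x=-1.45: |R|=0.1855
R=−1: 1+11/13x = −1+2/13x ⇒ -9/13x=2 ⇒ x=2/(-9/13)=-2.8889
Confirm numerically:
  x=-2.222: |R|=0.65593 <1
  x=-2.057: |R|=0.56252 <1
  x=-1.983: |R|=0.51945 <1
  x=-1.871: |R|=0.45281 <1
  x=-3.375: |R|=1.22152 >1
  x=-3.011: |R|=1.05778 >1
So |R|<1 on (-2.8889, 0).

z* = -2.8889.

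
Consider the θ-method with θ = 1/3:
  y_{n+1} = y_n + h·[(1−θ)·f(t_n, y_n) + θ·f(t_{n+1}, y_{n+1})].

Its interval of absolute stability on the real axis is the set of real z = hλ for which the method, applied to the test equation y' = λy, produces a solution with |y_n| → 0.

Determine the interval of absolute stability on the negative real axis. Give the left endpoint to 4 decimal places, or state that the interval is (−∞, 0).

Set f=λy, z=hλ:
  y_{n+1} = y_n + z·[2/3·y_n + 1/3·y_{n+1}] ⇒ (1 − 1/3z)y_{n+1} = (1 + 2/3z)y_n
  Hence R(z) = (1 + 2/3z)/(1 − 1/3z).

Boundary: |R(x)|=1, x<0.
x=-1.53: |R|=0.0132
R=−1: 1+2/3x = −1+1/3x ⇒ -1/3x=2 ⇒ x=2/(-1/3)=-6.0000
Confirm numerically:
  x=-5.783: |R|=0.97529 <1
  x=-3.789: |R|=0.67433 <1
  x=-3.130: |R|=0.53181 <1
  x=-6.526: |R|=1.05522 >1
  x=-6.468: |R|=1.04943 >1
So |R|<1 on (-6.0000, 0).

z∈(-6.0000,0).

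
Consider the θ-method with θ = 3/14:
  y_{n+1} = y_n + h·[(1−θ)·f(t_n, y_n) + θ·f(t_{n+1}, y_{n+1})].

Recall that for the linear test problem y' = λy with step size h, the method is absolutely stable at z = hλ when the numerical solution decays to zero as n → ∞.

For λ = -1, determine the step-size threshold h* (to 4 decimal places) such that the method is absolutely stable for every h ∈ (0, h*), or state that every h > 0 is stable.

(-3.5000,0); λ=-1 ⇒ h* = (7/2)/1 = 3.5000.

With y'=λy (z=hλ):
  y_{n+1} = y_n + z·[11/14·y_n + 3/14·y_{n+1}] ⇒ (1 − 3/14z)y_{n+1} = (1 + 11/14z)y_n
  ⇒ R(z) = (1 + 11/14z)/(1 − 3/14z).

Solve |R(x)|<1 on ℝ⁻.
x=-0.95: |R|=0.2107
R=−1: 1+11/14x = −1+3/14x ⇒ -4/7x=2 ⇒ x=2/(-4/7)=-3.5000
Confirm numerically:
  x=-3.253: |R|=0.91683 <1
  x=-2.911: |R|=0.79272 <1
  x=-1.654: |R|=0.22118 <1
  x=-3.855: |R|=1.11109 >1
  x=-3.817: |R|=1.09964 >1
  x=-3.524: |R|=1.00781 >1
Stable set (-3.5000, 0).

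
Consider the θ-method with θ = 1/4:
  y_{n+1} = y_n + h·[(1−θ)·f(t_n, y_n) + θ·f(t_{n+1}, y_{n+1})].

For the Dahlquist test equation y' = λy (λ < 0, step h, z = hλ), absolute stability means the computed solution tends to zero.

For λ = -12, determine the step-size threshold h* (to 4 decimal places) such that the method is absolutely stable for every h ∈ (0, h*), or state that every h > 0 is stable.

With y'=λy (z=hλ):
  y_{n+1} = y_n + z·[3/4·y_n + 1/4·y_{n+1}] ⇒ (1 − 1/4z)y_{n+1} = (1 + 3/4z)y_n
  so R(z) = (1 + 3/4z)/(1 − 1/4z).

Solve |R(x)|<1 on ℝ⁻.
x=-1.68: |R|=0.1831
R=−1: 1+3/4x = −1+1/4x ⇒ -1/2x=2 ⇒ x=2/(-1/2)=-4.0000
Confirm numerically:
  x=-2.861: |R|=0.66798 <1
  x=-2.373: |R|=0.48941 <1
  x=-2.315: |R|=0.46635 <1
  x=-1.968: |R|=0.31903 <1
  x=-4.556: |R|=1.12997 >1
  x=-4.531: |R|=1.12449 >1
  x=-4.110: |R|=1.02713 >1
Interval (-4.0000, 0).

(-4.0000,0); λ=-12 ⇒ h* = (4)/12 = 0.3333.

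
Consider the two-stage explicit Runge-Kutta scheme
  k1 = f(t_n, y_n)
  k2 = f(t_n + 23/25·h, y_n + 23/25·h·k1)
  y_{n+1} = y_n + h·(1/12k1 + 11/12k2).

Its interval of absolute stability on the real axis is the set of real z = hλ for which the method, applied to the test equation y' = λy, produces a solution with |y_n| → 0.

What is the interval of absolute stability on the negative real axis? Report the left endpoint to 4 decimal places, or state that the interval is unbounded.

Test eqn y'=λy, z=hλ:
  k1=λy_n ⇒ h·k1=z·y_n;  k2=λ(1+23/25z)y_n ⇒ h·k2=z(1+23/25z)y_n
  y_{n+1}/y_n = 1 + 1/12z + 11/12z(1+23/25z) = 1 + z + 253/300z²
  so R(z) = 1 + z + 253/300z².

Boundary: |R(x)|=1, x<0.
x=-1.22: |R|=1.0352
R=1: x+253/300x²=0 ⇒ x=−300/253=-1.1858; min R=1−1/(4·253/300)=0.7036>−1
Confirm numerically:
  x=-1.074: |R|=0.89876 <1
  x=-1.055: |R|=0.88365 <1
  x=-0.973: |R|=0.82541 <1
  x=-0.824: |R|=0.74860 <1
  x=-1.743: |R|=1.81909 >1
  x=-1.672: |R|=1.68561 >1
  x=-1.635: |R|=1.61942 >1
So |R|<1 on (-1.1858, 0).

z∈(-1.1858,0).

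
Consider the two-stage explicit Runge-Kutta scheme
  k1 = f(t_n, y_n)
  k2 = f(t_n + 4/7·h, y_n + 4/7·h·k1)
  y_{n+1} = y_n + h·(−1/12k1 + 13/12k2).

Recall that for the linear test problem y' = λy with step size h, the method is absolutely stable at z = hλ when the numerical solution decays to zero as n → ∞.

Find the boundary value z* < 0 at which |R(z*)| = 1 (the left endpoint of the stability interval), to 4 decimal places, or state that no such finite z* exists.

Test eqn y'=λy, z=hλ:
  k1=λy_n ⇒ h·k1=z·y_n;  k2=λ(1+4/7z)y_n ⇒ h·k2=z(1+4/7z)y_n
  y_{n+1}/y_n = 1 − 1/12z + 13/12z(1+4/7z) = 1 + z + 13/21z²
  ⇒ R(z) = 1 + z + 13/21z².

Need |R(x)|<1, x<0.
x=-1.3: |R|=0.7462
R=1: x+13/21x²=0 ⇒ x=−21/13=-1.6154; min R=1−1/(4·13/21)=0.5962>−1
Confirm numerically:
  x=-1.011: |R|=0.62174 <1
  x=-0.820: |R|=0.59625 <1
  x=-0.727: |R|=0.60018 <1
  x=-2.073: |R|=1.58725 >1
  x=-1.861: |R|=1.28296 >1
  x=-1.691: |R|=1.07915 >1
Stable set (-1.6154, 0).

z* = -1.6154.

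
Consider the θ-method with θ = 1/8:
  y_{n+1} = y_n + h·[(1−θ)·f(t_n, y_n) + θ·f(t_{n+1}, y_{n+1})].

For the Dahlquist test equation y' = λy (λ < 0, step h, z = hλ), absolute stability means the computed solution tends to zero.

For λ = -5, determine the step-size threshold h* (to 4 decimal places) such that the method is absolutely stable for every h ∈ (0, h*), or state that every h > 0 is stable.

Test eqn y'=λy, z=hλ:
  y_{n+1} = y_n + z·[7/8·y_n + 1/8·y_{n+1}] ⇒ (1 − 1/8z)y_{n+1} = (1 + 7/8z)y_n
  so R(z) = (1 + 7/8z)/(1 − 1/8z).

Boundary: |R(x)|=1, x<0.
x=-0.99: |R|=0.1190
R=−1: 1+7/8x = −1+1/8x ⇒ -3/4x=2 ⇒ x=2/(-3/4)=-2.6667
Confirm numerically:
  x=-2.343: |R|=0.81224 <1
  x=-1.372: |R|=0.17115 <1
  x=-1.184: |R|=0.03136 <1
  x=-2.863: |R|=1.10844 >1
  x=-2.701: |R|=1.01925 >1
So |R|<1 on (-2.6667, 0).

(-2.6667,0); λ=-5 ⇒ h* = (8/3)/5 = 0.5333.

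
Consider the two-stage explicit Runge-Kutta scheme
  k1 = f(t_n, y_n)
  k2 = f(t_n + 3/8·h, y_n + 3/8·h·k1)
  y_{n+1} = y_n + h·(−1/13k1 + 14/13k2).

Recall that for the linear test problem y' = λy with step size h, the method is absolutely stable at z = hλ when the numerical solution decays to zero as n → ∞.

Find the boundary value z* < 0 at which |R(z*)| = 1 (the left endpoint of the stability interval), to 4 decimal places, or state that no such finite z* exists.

left endpoint -2.4762.

Set f=λy, z=hλ:
  k1=λy_n ⇒ h·k1=z·y_n;  k2=λ(1+3/8z)y_n ⇒ h·k2=z(1+3/8z)y_n
  y_{n+1}/y_n = 1 − 1/13z + 14/13z(1+3/8z) = 1 + z + 21/52z²
  so R(z) = 1 + z + 21/52z².

Need |R(x)|<1, x<0.
x=-1.09: |R|=0.3898
R=1: x+21/52x²=0 ⇒ x=−52/21=-2.4762; min R=1−1/(4·21/52)=0.3810>−1
Confirm numerically:
  x=-2.013: |R|=0.62345 <1
  x=-1.834: |R|=0.52436 <1
  x=-1.671: |R|=0.45664 <1
  x=-2.658: |R|=1.19516 >1
  x=-2.521: |R|=1.04562 >1
Stable set (-2.4762, 0).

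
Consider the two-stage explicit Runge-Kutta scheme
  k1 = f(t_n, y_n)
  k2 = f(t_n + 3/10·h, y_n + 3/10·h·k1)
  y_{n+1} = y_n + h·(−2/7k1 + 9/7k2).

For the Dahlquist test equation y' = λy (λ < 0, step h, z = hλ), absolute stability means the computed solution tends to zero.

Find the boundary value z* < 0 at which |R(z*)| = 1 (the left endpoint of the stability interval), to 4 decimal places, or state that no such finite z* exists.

left endpoint -2.5926.

Test eqn y'=λy, z=hλ:
  k1=λy_n ⇒ h·k1=z·y_n;  k2=λ(1+3/10z)y_n ⇒ h·k2=z(1+3/10z)y_n
  y_{n+1}/y_n = 1 − 2/7z + 9/7z(1+3/10z) = 1 + z + 27/70z²
  so R(z) = 1 + z + 27/70z².

Boundary: |R(x)|=1, x<0.
x=-1.33: |R|=0.3523
R=1: x+27/70x²=0 ⇒ x=−70/27=-2.5926; min R=1−1/(4·27/70)=0.3519>−1
Confirm numerically:
  x=-2.421: |R|=0.83976 <1
  x=-2.357: |R|=0.78582 <1
  x=-1.674: |R|=0.40688 <1
  x=-1.594: |R|=0.38604 <1
  x=-3.141: |R|=1.66441 >1
  x=-3.036: |R|=1.51924 >1
Interval (-2.5926, 0).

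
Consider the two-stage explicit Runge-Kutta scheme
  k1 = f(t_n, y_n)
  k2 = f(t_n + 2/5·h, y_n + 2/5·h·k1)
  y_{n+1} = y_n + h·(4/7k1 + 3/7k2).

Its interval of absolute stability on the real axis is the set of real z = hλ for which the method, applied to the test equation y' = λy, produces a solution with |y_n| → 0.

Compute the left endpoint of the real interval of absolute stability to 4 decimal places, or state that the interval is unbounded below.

left endpoint -5.8333.

Set f=λy, z=hλ:
  k1=λy_n ⇒ h·k1=z·y_n;  k2=λ(1+2/5z)y_n ⇒ h·k2=z(1+2/5z)y_n
  y_{n+1}/y_n = 1 + 4/7z + 3/7z(1+2/5z) = 1 + z + 6/35z²
  R(z) = 1 + z + 6/35z².

Solve |R(x)|<1 on ℝ⁻.
x=-0.31: |R|=0.7065
R=1: x+6/35x²=0 ⇒ x=−35/6=-5.8333; min R=1−1/(4·6/35)=-0.4583>−1
Confirm numerically:
  x=-5.387: |R|=0.58782 <1
  x=-4.940: |R|=0.24347 <1
  x=-4.304: |R|=0.12839 <1
  x=-6.392: |R|=1.61217 >1
  x=-6.132: |R|=1.31396 >1
  x=-5.872: |R|=1.03892 >1
Interval (-5.8333, 0).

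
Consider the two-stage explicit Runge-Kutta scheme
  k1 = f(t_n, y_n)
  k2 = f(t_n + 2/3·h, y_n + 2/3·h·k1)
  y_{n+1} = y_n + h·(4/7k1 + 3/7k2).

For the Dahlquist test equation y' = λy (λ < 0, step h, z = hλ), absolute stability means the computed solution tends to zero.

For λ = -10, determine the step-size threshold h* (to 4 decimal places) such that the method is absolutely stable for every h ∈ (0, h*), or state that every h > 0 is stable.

On y'=λy, z=hλ:
  k1=λy_n ⇒ h·k1=z·y_n;  k2=λ(1+2/3z)y_n ⇒ h·k2=z(1+2/3z)y_n
  y_{n+1}/y_n = 1 + 4/7z + 3/7z(1+2/3z) = 1 + z + 2/7z²
  ⇒ R(z) = 1 + z + 2/7z².

Solve |R(x)|<1 on ℝ⁻.
x=-0.63: |R|=0.4834
R=1: x+2/7x²=0 ⇒ x=−7/2=-3.5000; min R=1−1/(4·2/7)=0.1250>−1
Confirm numerically:
  x=-3.237: |R|=0.75676 <1
  x=-3.095: |R|=0.64186 <1
  x=-2.395: |R|=0.24386 <1
  x=-3.753: |R|=1.27129 >1
  x=-3.664: |R|=1.17168 >1
So |R|<1 on (-3.5000, 0).

(-3.5000,0); λ=-10 ⇒ h* = (7/2)/10 = 0.3500.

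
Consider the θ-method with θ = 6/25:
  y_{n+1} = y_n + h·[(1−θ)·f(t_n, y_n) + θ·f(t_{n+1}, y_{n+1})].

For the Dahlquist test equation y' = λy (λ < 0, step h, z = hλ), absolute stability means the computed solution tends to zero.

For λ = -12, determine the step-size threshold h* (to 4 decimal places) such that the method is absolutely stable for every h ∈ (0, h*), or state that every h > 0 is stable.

Test eqn y'=λy, z=hλ:
  y_{n+1} = y_n + z·[19/25·y_n + 6/25·y_{n+1}] ⇒ (1 − 6/25z)y_{n+1} = (1 + 19/25z)y_n
  Hence R(z) = (1 + 19/25z)/(1 − 6/25z).

Solve |R(x)|<1 on ℝ⁻.
x=-1.17: |R|=0.0865
R=−1: 1+19/25x = −1+6/25x ⇒ -13/25x=2 ⇒ x=2/(-13/25)=-3.8462
Confirm numerically:
  x=-3.275: |R|=0.83371 <1
  x=-2.959: |R|=0.73025 <1
  x=-2.176: |R|=0.42947 <1
  x=-2.059: |R|=0.37803 <1
  x=-4.353: |R|=1.12890 >1
  x=-4.122: |R|=1.07211 >1
  x=-4.066: |R|=1.05786 >1
So |R|<1 on (-3.8462, 0).

(-3.8462,0); λ=-12 ⇒ h* = (50/13)/12 = 0.3205.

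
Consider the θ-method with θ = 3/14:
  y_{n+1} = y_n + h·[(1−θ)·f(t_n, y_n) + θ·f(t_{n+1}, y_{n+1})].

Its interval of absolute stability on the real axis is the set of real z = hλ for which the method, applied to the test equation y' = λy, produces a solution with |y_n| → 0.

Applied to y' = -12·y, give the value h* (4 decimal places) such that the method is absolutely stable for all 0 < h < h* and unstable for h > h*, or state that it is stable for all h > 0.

(-3.5000,0); λ=-12 ⇒ h* = (7/2)/12 = 0.2917.

Set f=λy, z=hλ:
  y_{n+1} = y_n + z·[11/14·y_n + 3/14·y_{n+1}] ⇒ (1 − 3/14z)y_{n+1} = (1 + 11/14z)y_n
  Hence R(z) = (1 + 11/14z)/(1 − 3/14z).

Boundary: |R(x)|=1, x<0.
x=-1.11: |R|=0.1033
R=−1: 1+11/14x = −1+3/14x ⇒ -4/7x=2 ⇒ x=2/(-4/7)=-3.5000
Confirm numerically:
  x=-2.385: |R|=0.57835 <1
  x=-2.014: |R|=0.40685 <1
  x=-1.783: |R|=0.29009 <1
  x=-3.941: |R|=1.13662 >1
  x=-3.888: |R|=1.12095 >1
  x=-3.575: |R|=1.02427 >1
Interval (-3.5000, 0).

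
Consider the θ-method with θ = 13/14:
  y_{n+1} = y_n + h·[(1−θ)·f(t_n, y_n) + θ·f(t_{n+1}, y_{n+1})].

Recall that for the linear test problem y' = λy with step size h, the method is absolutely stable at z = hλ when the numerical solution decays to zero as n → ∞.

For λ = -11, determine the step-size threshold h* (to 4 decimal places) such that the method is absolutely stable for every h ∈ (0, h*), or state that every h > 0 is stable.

With y'=λy (z=hλ):
  y_{n+1} = y_n + z·[1/14·y_n + 13/14·y_{n+1}] ⇒ (1 − 13/14z)y_{n+1} = (1 + 1/14z)y_n
  R(z) = (1 + 1/14z)/(1 − 13/14z).

Boundary: |R(x)|=1, x<0.
x=-0.39: |R|=0.7137
x=-2: |R|=0.3000
x=-10: |R|=0.0278
x=-100: |R|=0.0654
θ=13/14≥1/2 ⇒ |1+1/14x|<|1−13/14x| ∀x<0 ⇒ stable on all of ℝ⁻.

interval (−∞, 0). Any h>0 works for λ=-11.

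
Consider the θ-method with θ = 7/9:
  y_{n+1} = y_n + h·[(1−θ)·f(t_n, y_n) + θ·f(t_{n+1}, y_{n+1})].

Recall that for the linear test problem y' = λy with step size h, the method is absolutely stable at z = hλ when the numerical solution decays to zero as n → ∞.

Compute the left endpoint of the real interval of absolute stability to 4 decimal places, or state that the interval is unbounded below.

Set f=λy, z=hλ:
  y_{n+1} = y_n + z·[2/9·y_n + 7/9·y_{n+1}] ⇒ (1 − 7/9z)y_{n+1} = (1 + 2/9z)y_n
  so R(z) = (1 + 2/9z)/(1 − 7/9z).

Solve |R(x)|<1 on ℝ⁻.
x=-1: |R|=0.4375
x=-2: |R|=0.2174
x=-10: |R|=0.1392
x=-100: |R|=0.2694
θ=7/9≥1/2 ⇒ |1+2/9x|<|1−7/9x| ∀x<0 ⇒ unbounded interval.

interval (−∞, 0).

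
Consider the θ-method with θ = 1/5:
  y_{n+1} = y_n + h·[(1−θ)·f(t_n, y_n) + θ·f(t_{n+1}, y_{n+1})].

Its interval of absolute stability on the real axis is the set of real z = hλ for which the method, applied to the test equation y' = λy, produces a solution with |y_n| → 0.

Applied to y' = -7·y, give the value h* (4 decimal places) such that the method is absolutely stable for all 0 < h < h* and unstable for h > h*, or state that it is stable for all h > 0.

On y'=λy, z=hλ:
  y_{n+1} = y_n + z·[4/5·y_n + 1/5·y_{n+1}] ⇒ (1 − 1/5z)y_{n+1} = (1 + 4/5z)y_n
  Hence R(z) = (1 + 4/5z)/(1 − 1/5z).

Need |R(x)|<1, x<0.
x=-1.51: |R|=0.1598
R=−1: 1+4/5x = −1+1/5x ⇒ -3/5x=2 ⇒ x=2/(-3/5)=-3.3333
Confirm numerically:
  x=-3.126: |R|=0.92346 <1
  x=-1.980: |R|=0.41834 <1
  x=-1.675: |R|=0.25468 <1
  x=-1.384: |R|=0.08396 <1
  x=-3.876: |R|=1.18342 >1
  x=-3.660: |R|=1.11316 >1
  x=-3.368: |R|=1.01243 >1
So |R|<1 on (-3.3333, 0).

(-3.3333,0); λ=-7 ⇒ h* = (10/3)/7 = 0.4762.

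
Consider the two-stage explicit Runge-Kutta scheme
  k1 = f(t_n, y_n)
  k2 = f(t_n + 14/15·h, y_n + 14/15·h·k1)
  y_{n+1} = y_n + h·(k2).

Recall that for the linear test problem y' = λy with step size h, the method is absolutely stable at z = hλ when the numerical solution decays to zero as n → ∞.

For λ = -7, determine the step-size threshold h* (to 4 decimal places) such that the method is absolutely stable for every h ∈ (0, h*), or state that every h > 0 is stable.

(-1.0714,0); λ=-7 ⇒ h* = (15/14)/7 = 0.1531.

With y'=λy (z=hλ):
  k1=λy_n ⇒ h·k1=z·y_n;  k2=λ(1+14/15z)y_n ⇒ h·k2=z(1+14/15z)y_n
  y_{n+1}/y_n = 1 + z(1+14/15z) = 1 + z + 14/15z²
  ⇒ R(z) = 1 + z + 14/15z².

Solve |R(x)|<1 on ℝ⁻.
x=-1.06: |R|=0.9887
R=1: x+14/15x²=0 ⇒ x=−15/14=-1.0714; min R=1−1/(4·14/15)=0.7321>−1
Confirm numerically:
  x=-1.030: |R|=0.96017 <1
  x=-0.878: |R|=0.84149 <1
  x=-0.641: |R|=0.74249 <1
  x=-0.458: |R|=0.73778 <1
  x=-1.354: |R|=1.35709 >1
  x=-1.273: |R|=1.23949 >1
So |R|<1 on (-1.0714, 0).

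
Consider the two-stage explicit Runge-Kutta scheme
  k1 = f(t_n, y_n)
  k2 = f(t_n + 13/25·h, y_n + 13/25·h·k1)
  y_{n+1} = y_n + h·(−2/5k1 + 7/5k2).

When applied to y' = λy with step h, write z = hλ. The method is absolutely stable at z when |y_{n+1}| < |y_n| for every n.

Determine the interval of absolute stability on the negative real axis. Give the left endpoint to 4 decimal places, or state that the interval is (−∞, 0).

(-1.3736, 0).

On y'=λy, z=hλ:
  k1=λy_n ⇒ h·k1=z·y_n;  k2=λ(1+13/25z)y_n ⇒ h·k2=z(1+13/25z)y_n
  y_{n+1}/y_n = 1 − 2/5z + 7/5z(1+13/25z) = 1 + z + 91/125z²
  R(z) = 1 + z + 91/125z².

Solve |R(x)|<1 on ℝ⁻.
x=-0.49: |R|=0.6848
R=1: x+91/125x²=0 ⇒ x=−125/91=-1.3736; min R=1−1/(4·91/125)=0.6566>−1
Confirm numerically:
  x=-1.226: |R|=0.86824 <1
  x=-0.899: |R|=0.68937 <1
  x=-0.842: |R|=0.67413 <1
  x=-0.592: |R|=0.66314 <1
  x=-1.792: |R|=1.54580 >1
  x=-1.587: |R|=1.24652 >1
  x=-1.547: |R|=1.19526 >1
Stable set (-1.3736, 0).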